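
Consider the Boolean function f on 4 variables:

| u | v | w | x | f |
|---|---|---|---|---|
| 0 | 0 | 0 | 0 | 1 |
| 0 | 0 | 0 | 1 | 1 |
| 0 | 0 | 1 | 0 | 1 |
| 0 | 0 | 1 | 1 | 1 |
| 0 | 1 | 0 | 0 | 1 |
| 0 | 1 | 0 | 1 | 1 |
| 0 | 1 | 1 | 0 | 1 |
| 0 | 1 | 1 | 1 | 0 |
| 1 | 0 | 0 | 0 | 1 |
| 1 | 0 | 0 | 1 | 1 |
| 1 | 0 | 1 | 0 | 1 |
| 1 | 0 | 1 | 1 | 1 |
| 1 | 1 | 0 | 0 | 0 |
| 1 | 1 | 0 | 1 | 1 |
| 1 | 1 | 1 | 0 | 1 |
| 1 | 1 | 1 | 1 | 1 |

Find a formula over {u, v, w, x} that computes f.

f is 0 on only 2 rows — (0,1,1,1), (1,1,0,0). Writing each as a minterm (¬u·v·w·x, u·v·¬w·¬x) and OR-ing them characterizes exactly where f=0, so f is the negation of that disjunction.

f(u, v, w, x) = ~((((~u & v) & w) & x) | (((u & v) & ~w) & ~x))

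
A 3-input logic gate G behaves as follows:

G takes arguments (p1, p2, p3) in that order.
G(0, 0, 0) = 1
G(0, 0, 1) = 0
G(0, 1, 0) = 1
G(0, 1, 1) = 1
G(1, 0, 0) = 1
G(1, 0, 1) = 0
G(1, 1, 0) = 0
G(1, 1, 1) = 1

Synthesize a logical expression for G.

G is 0 on only 3 rows — (0,0,1), (1,0,1), (1,1,0). Writing each as a minterm (¬p1·¬p2·p3, p1·¬p2·p3, p1·p2·¬p3) and OR-ing them characterizes exactly where G=0, so G is the negation of that disjunction.

G(p1, p2, p3) = ~((((~p1 & ~p2) & p3) | ((p1 & ~p2) & p3)) | ((p1 & p2) & ~p3))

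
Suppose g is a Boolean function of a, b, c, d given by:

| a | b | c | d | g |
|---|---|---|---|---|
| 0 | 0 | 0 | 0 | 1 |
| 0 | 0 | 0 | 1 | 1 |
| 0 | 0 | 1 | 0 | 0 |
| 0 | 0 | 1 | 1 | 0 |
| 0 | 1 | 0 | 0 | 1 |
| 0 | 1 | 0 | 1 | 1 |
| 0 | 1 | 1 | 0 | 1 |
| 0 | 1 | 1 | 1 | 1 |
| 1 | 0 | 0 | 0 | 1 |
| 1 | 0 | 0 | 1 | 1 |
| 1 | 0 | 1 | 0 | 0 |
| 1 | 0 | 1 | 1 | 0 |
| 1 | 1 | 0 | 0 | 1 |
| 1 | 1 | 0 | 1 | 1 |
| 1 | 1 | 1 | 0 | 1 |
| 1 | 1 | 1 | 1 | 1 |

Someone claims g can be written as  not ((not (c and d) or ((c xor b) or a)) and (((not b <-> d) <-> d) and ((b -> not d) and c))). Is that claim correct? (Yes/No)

Yes

Evaluate not ((not (c and d) or ((c xor b) or a)) and (((not b <-> d) <-> d) and ((b -> not d) and c))) on each row and compare to g:
  a=0, b=0, c=0, d=0: formula gives 1, g = 1 ✓
  a=0, b=0, c=0, d=1: formula gives 1, g = 1 ✓
  a=0, b=0, c=1, d=0: formula gives 0, g = 0 ✓
  a=0, b=0, c=1, d=1: formula gives 0, g = 0 ✓
  … (the remaining 12 rows also agree.)
No disagreement on any input; they are logically equivalent.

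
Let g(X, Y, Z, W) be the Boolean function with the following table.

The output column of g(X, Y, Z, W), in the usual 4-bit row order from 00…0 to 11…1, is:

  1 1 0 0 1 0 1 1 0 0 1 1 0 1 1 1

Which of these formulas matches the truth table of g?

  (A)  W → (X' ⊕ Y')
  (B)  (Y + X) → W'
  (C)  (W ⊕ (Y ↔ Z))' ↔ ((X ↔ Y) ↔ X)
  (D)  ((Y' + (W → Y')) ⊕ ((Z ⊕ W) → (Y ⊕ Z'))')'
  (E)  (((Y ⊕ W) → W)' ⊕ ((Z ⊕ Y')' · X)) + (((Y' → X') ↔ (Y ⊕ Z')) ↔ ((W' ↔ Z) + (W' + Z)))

(A) fails at (0,0,0,1): the formula yields 0, g is 1.
(B) fails at (0,0,1,0): the formula yields 1, g is 0.
(C) fails at (0,0,0,1): the formula yields 0, g is 1.
(D) fails at (0,0,0,0): the formula yields 0, g is 1.
Only (E) survives; checking it on all 16 rows confirms it matches g.

E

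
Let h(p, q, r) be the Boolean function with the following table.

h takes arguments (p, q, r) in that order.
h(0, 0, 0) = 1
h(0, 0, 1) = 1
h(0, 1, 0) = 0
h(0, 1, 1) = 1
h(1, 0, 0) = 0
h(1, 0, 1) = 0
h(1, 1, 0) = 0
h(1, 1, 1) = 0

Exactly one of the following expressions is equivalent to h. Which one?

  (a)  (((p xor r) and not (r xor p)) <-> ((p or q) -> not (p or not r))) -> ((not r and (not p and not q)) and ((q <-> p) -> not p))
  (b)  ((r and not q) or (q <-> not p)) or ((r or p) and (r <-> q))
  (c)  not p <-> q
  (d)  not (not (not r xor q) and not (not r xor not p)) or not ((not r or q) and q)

a

(b): at (0,0,0) it gives 0, but h = 1 — eliminated.
(c): at (0,0,0) it gives 0, but h = 1 — eliminated.
(d): at (1,0,0) it gives 1, but h = 0 — eliminated.
(a) is the remaining candidate, and it agrees with h on all 8 inputs.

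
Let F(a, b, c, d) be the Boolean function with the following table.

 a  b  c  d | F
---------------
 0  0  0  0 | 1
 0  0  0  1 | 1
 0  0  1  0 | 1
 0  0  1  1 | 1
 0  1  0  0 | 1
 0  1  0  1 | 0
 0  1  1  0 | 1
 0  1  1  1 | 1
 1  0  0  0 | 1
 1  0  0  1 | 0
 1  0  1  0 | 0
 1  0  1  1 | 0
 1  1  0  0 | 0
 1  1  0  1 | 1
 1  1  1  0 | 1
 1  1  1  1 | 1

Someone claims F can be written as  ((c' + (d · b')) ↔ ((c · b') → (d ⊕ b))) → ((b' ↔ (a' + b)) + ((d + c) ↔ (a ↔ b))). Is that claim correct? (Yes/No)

Yes

Evaluate ((c' + (d · b')) ↔ ((c · b') → (d ⊕ b))) → ((b' ↔ (a' + b)) + ((d + c) ↔ (a ↔ b))) on each row and compare to F:
  a=0, b=0, c=0, d=0: formula gives 1, F = 1 ✓
  a=0, b=0, c=0, d=1: formula gives 1, F = 1 ✓
  a=0, b=0, c=1, d=0: formula gives 1, F = 1 ✓
  a=0, b=0, c=1, d=1: formula gives 1, F = 1 ✓
  …and likewise for the remaining 12 rows.
No disagreement on any input; they are logically equivalent.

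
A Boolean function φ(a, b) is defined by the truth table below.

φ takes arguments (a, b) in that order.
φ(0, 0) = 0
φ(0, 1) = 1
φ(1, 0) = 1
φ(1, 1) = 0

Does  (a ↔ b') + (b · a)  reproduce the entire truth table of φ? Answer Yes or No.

Test each input against both φ and the formula:
  a=0, b=0: formula gives 0, φ = 0 ✓
  a=0, b=1: formula gives 1, φ = 1 ✓
  a=1, b=0: formula gives 1, φ = 1 ✓
  a=1, b=1: formula gives 1, but φ = 0 ✗
Row (1,1) is a counterexample, so the formula is not equivalent to φ.

No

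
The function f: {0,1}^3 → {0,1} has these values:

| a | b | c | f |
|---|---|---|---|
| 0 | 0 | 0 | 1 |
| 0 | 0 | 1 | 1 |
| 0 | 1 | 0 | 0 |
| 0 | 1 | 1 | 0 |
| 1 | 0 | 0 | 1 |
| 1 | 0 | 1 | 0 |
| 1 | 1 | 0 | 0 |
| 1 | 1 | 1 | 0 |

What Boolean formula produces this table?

The 1-rows are (0,0,0), (0,0,1), (1,0,0). Each contributes one minterm — ¬a·¬b·¬c; ¬a·¬b·c; a·¬b·¬c — and their disjunction is a sum-of-products form of f.

f(a, b, c) = (((not a and not b) and not c) or ((not a and not b) and c)) or ((a and not b) and not c)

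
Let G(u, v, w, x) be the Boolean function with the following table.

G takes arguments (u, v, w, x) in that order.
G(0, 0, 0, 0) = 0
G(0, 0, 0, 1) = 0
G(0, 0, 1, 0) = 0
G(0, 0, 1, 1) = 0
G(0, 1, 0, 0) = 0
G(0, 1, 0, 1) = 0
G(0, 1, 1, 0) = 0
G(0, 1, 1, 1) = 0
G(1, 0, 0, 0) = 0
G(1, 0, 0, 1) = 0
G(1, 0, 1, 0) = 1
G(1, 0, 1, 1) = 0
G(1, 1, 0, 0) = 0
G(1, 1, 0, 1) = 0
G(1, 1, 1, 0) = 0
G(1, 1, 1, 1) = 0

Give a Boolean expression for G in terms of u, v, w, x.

G(u, v, w, x) = ((u · v') · w) · x'

G is 1 on exactly one input, (1,0,1,0), whose minterm is u·¬v·w·¬x. So G is just that conjunction.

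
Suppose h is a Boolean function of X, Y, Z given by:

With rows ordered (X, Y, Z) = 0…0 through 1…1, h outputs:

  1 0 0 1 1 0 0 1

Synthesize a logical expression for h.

h=1 on 4 inputs: (0,0,0), (0,1,1), (1,0,0), (1,1,1). Reading each as a conjunction of literals (¬X·¬Y·¬Z, ¬X·Y·Z, X·¬Y·¬Z, X·Y·Z) and taking the OR gives the canonical DNF.

h(X, Y, Z) = ((((X' · Y') · Z') + ((X' · Y) · Z)) + ((X · Y') · Z')) + ((X · Y) · Z)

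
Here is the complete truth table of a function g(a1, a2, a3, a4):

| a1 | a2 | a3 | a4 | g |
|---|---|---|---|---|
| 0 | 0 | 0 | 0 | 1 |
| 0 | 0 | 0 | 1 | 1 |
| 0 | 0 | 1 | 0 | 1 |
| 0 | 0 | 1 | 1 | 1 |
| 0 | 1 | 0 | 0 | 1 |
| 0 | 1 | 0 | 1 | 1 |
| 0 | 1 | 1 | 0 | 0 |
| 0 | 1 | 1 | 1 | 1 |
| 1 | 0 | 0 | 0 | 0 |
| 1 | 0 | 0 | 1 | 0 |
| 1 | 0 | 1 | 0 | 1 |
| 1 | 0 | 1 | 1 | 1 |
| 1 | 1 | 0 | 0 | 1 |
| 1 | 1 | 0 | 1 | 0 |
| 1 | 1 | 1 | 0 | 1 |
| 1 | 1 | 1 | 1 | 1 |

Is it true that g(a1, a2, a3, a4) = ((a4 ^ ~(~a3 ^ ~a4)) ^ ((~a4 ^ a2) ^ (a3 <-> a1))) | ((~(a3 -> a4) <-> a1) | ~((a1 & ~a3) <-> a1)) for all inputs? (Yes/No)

No

Evaluate ((a4 ^ ~(~a3 ^ ~a4)) ^ ((~a4 ^ a2) ^ (a3 <-> a1))) | ((~(a3 -> a4) <-> a1) | ~((a1 & ~a3) <-> a1)) on each row and compare to g:
  a1=0, a2=0, a3=0, a4=0: formula gives 1, g = 1 ✓
  a1=0, a2=0, a3=0, a4=1: formula gives 1, g = 1 ✓
  a1=0, a2=0, a3=1, a4=0: formula gives 1, g = 1 ✓
  a1=0, a2=0, a3=1, a4=1: formula gives 1, g = 1 ✓
  …
  a1=1, a2=0, a3=0, a4=1: formula gives 1, but g = 0 ✗
Since they disagree at (1,0,0,1), the expression is not a correct formula for g.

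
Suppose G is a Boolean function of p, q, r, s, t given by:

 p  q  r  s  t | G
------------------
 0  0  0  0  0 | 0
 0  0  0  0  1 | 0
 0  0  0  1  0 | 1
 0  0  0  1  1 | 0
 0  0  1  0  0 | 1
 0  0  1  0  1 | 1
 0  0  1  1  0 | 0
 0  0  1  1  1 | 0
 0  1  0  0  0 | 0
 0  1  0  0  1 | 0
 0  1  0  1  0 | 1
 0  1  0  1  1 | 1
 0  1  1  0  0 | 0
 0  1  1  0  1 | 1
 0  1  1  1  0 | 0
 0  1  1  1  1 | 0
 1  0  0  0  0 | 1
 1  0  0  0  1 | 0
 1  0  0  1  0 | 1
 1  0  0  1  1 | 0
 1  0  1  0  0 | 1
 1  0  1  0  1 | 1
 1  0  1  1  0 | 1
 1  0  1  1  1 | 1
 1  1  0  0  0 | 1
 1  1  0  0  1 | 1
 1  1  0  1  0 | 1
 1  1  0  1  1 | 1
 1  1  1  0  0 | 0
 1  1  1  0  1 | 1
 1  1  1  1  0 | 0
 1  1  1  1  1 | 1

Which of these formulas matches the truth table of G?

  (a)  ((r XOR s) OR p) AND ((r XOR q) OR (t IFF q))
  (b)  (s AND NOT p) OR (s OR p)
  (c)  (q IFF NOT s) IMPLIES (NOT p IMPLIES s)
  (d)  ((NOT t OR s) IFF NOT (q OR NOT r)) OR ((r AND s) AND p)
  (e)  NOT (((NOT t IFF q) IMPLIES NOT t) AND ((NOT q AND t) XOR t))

(b) fails at (0,0,0,1,1): the formula yields 1, G is 0.
(c) fails at (0,0,0,0,0): the formula yields 1, G is 0.
(d) fails at (0,0,0,0,1): the formula yields 1, G is 0.
(e) fails at (0,0,0,0,0): the formula yields 1, G is 0.
Only (a) survives; checking it on all 32 rows confirms it matches G.

a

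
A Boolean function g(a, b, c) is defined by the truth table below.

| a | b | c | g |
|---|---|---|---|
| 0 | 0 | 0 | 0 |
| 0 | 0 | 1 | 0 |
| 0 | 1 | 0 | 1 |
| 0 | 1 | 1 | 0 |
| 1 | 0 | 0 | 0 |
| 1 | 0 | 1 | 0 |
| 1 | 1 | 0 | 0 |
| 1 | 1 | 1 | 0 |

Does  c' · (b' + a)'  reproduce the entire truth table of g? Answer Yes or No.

Yes

Evaluate c' · (b' + a)' on each row and compare to g:
  a=0, b=0, c=0: formula gives 0, g = 0 ✓
  a=0, b=0, c=1: formula gives 0, g = 0 ✓
  a=0, b=1, c=0: formula gives 1, g = 1 ✓
  a=0, b=1, c=1: formula gives 0, g = 0 ✓
  a=1, b=0, c=0: formula gives 0, g = 0 ✓
  … (the remaining 3 rows also agree.)
Every row agrees, so the formula is equivalent.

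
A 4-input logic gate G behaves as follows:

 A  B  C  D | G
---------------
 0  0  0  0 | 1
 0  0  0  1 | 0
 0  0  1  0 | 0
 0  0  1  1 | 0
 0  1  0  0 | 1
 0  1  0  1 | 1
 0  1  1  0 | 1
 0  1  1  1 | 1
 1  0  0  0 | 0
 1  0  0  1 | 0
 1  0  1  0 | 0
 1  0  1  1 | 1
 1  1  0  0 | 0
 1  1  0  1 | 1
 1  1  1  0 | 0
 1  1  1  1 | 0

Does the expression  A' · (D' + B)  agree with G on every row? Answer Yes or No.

Evaluate A' · (D' + B) on each row and compare to G:
  A=0, B=0, C=0, D=0: formula gives 1, G = 1 ✓
  A=0, B=0, C=0, D=1: formula gives 0, G = 0 ✓
  A=0, B=0, C=1, D=0: formula gives 1, but G = 0 ✗
A single disagreement suffices: at (0,0,1,0) they differ, so the formula does not compute G.

No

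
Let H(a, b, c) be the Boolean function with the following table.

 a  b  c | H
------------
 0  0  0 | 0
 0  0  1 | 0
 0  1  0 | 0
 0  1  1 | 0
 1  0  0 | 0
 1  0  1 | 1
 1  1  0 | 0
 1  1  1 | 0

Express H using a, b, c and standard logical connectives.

H(a, b, c) = (a AND NOT b) AND c

Only row (1,0,1) gives 1. That row's minterm a·¬b·c is H directly.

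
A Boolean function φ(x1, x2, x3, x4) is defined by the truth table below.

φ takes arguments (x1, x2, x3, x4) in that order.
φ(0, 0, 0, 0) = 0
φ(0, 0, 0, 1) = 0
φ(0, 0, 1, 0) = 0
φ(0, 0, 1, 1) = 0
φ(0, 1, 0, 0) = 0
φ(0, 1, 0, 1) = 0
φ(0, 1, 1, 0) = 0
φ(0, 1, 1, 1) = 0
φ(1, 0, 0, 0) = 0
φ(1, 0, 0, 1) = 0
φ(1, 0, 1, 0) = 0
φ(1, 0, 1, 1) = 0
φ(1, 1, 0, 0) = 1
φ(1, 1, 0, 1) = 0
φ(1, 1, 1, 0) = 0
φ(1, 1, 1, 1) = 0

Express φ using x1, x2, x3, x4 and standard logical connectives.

φ is 1 on exactly one input, (1,1,0,0), whose minterm is x1·x2·¬x3·¬x4. So φ is just that conjunction.

φ(x1, x2, x3, x4) = ((x1 AND x2) AND NOT x3) AND NOT x4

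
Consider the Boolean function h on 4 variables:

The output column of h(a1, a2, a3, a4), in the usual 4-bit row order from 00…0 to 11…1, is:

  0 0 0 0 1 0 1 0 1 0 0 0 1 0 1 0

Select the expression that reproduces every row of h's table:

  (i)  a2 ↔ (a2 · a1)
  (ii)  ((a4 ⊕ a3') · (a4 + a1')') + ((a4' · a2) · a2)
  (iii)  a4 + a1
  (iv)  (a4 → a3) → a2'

(i): at (0,0,0,0) it gives 1, but h = 0 — eliminated.
(iii): at (0,0,0,1) it gives 1, but h = 0 — eliminated.
(iv): at (0,0,0,0) it gives 1, but h = 0 — eliminated.
Only (ii) survives; checking it on all 16 rows confirms it matches h.

ii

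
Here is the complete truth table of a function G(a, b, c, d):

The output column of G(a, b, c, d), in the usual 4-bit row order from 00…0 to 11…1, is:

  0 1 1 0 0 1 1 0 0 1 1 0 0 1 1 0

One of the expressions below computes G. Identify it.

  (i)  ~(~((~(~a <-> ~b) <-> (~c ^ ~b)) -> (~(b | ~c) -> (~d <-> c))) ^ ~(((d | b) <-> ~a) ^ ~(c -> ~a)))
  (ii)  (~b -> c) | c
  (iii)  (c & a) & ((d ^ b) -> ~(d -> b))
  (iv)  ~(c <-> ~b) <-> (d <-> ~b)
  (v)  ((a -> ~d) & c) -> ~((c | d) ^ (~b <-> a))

(i) disagrees with G on (0,0,1,0) (formula → 0, table → 1); rule it out.
(ii) disagrees with G on (0,0,0,1) (formula → 0, table → 1); rule it out.
(iii) disagrees with G on (0,0,0,1) (formula → 0, table → 1); rule it out.
(v) disagrees with G on (0,0,0,0) (formula → 1, table → 0); rule it out.
Only (iv) survives; checking it on all 16 rows confirms it matches G.

iv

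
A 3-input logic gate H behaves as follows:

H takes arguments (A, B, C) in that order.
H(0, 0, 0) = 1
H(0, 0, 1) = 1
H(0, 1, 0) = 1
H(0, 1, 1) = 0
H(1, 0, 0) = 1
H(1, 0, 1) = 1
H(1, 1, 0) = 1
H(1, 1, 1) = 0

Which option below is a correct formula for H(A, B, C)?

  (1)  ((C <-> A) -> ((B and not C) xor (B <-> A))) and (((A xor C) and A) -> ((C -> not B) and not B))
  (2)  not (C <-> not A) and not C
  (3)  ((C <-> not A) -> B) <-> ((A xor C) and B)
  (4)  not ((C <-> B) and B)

(1): at (0,1,1) it gives 1, but H = 0 — eliminated.
(2): at (0,0,1) it gives 0, but H = 1 — eliminated.
(3): at (0,0,0) it gives 0, but H = 1 — eliminated.
(4) is the remaining candidate, and it agrees with H on all 8 inputs.

4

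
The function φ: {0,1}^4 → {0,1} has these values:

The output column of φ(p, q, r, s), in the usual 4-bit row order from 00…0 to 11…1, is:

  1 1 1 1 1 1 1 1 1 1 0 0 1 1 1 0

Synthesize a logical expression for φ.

φ(p, q, r, s) = ¬(((((p ∧ ¬q) ∧ r) ∧ ¬s) ∨ (((p ∧ ¬q) ∧ r) ∧ s)) ∨ (((p ∧ q) ∧ r) ∧ s))

There are just 3 zero rows: (1,0,1,0), (1,0,1,1), (1,1,1,1). Their minterms are p·¬q·r·¬s, p·¬q·r·s, p·q·r·s; the OR of those covers precisely the 0-outputs, and negating it yields φ.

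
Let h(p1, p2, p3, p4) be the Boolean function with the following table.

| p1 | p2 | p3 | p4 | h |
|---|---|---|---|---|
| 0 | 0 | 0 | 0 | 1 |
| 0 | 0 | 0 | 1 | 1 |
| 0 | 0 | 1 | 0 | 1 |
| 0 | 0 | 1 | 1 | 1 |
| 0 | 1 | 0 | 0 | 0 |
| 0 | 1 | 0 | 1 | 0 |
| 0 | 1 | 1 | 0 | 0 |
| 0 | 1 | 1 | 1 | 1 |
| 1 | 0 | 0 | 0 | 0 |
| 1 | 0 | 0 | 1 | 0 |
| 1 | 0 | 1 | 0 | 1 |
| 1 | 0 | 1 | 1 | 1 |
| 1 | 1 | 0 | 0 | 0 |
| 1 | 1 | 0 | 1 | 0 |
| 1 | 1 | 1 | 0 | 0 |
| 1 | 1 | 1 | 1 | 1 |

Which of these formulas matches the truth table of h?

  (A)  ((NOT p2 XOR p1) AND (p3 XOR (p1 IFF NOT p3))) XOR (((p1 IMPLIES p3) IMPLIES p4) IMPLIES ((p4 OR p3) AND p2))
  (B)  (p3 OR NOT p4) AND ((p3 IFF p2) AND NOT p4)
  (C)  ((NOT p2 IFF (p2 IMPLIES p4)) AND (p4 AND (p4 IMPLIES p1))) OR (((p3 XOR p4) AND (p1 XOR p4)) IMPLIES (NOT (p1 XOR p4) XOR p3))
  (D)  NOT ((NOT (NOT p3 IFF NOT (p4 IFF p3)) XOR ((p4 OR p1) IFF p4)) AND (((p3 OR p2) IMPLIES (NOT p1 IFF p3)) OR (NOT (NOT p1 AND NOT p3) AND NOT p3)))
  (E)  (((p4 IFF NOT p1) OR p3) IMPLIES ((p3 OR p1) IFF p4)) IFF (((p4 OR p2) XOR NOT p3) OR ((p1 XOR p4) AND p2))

(A) disagrees with h on (0,0,0,1) (formula → 0, table → 1); rule it out.
(B) disagrees with h on (0,0,0,1) (formula → 0, table → 1); rule it out.
(C) disagrees with h on (0,0,0,1) (formula → 0, table → 1); rule it out.
(D) disagrees with h on (0,0,0,1) (formula → 0, table → 1); rule it out.
Only (E) survives; checking it on all 16 rows confirms it matches h.

E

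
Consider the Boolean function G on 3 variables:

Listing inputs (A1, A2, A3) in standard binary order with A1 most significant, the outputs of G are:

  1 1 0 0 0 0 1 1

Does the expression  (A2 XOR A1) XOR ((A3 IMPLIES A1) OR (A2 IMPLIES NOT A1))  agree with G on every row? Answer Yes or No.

Yes

Check the formula against G row by row:
  A1=0, A2=0, A3=0: formula gives 1, G = 1 ✓
  A1=0, A2=0, A3=1: formula gives 1, G = 1 ✓
  A1=0, A2=1, A3=0: formula gives 0, G = 0 ✓
  A1=0, A2=1, A3=1: formula gives 0, G = 0 ✓
  A1=1, A2=0, A3=0: formula gives 0, G = 0 ✓
  … (the remaining 3 rows also agree.)
No disagreement on any input; they are logically equivalent.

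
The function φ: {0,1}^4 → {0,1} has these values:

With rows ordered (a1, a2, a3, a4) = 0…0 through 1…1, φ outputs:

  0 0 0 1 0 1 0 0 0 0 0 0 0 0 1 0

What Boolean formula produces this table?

φ(a1, a2, a3, a4) = ((((~a1 & ~a2) & a3) & a4) | (((~a1 & a2) & ~a3) & a4)) | (((a1 & a2) & a3) & ~a4)

Collect the rows where φ=1 — (0,0,1,1), (0,1,0,1), (1,1,1,0) — and write one minterm per row: ¬a1·¬a2·a3·a4, ¬a1·a2·¬a3·a4, a1·a2·a3·¬a4. Their union (logical OR) reproduces the table exactly.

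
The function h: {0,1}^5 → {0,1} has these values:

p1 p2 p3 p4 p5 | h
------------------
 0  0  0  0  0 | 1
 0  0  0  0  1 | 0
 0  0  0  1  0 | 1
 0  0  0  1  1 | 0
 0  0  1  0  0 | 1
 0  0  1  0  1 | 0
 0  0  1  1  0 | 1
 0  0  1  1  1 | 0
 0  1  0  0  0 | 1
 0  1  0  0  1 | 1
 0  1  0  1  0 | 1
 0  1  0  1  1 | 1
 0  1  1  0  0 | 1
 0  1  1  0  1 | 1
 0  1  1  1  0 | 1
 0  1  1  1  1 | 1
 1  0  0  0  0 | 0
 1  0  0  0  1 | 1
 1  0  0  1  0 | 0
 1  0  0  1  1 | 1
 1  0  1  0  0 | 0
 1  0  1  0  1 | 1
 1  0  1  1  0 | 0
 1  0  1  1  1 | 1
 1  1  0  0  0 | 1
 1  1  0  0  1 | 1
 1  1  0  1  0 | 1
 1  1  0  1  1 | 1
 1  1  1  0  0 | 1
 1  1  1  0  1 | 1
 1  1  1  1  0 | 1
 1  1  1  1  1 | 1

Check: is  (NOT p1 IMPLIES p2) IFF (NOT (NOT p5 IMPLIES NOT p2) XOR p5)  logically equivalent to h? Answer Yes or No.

Check the formula against h row by row:
  p1=0, p2=0, p3=0, p4=0, p5=0: formula gives 1, h = 1 ✓
  p1=0, p2=0, p3=0, p4=0, p5=1: formula gives 0, h = 0 ✓
  p1=0, p2=0, p3=0, p4=1, p5=0: formula gives 1, h = 1 ✓
  p1=0, p2=0, p3=0, p4=1, p5=1: formula gives 0, h = 0 ✓
  … (the remaining 28 rows also agree.)
No disagreement on any input; they are logically equivalent.

Yes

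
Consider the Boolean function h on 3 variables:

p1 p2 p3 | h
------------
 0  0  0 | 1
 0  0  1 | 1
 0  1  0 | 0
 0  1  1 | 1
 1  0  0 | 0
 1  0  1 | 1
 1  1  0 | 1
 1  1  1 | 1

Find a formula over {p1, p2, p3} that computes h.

h(p1, p2, p3) = (((p1' · p2) · p3') + ((p1 · p2') · p3'))'

h is 0 on only 2 rows — (0,1,0), (1,0,0). Writing each as a minterm (¬p1·p2·¬p3, p1·¬p2·¬p3) and OR-ing them characterizes exactly where h=0, so h is the negation of that disjunction.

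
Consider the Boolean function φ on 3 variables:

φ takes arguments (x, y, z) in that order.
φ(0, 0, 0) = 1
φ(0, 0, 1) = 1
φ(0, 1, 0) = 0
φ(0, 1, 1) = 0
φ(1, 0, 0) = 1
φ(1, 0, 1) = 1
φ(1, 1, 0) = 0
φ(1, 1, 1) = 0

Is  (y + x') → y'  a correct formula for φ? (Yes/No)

Test each input against both φ and the formula:
  x=0, y=0, z=0: formula gives 1, φ = 1 ✓
  x=0, y=0, z=1: formula gives 1, φ = 1 ✓
  x=0, y=1, z=0: formula gives 0, φ = 0 ✓
  x=0, y=1, z=1: formula gives 0, φ = 0 ✓
  x=1, y=0, z=0: formula gives 1, φ = 1 ✓
  …and likewise for the remaining 3 rows.
Every row agrees, so the formula is equivalent.

Yes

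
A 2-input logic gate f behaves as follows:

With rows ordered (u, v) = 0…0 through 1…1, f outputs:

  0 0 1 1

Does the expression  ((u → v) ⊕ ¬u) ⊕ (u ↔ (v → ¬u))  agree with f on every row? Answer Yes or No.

Test each input against both f and the formula:
  u=0, v=0: formula gives 0, f = 0 ✓
  u=0, v=1: formula gives 0, f = 0 ✓
  u=1, v=0: formula gives 1, f = 1 ✓
  u=1, v=1: formula gives 1, f = 1 ✓
No disagreement on any input; they are logically equivalent.

Yes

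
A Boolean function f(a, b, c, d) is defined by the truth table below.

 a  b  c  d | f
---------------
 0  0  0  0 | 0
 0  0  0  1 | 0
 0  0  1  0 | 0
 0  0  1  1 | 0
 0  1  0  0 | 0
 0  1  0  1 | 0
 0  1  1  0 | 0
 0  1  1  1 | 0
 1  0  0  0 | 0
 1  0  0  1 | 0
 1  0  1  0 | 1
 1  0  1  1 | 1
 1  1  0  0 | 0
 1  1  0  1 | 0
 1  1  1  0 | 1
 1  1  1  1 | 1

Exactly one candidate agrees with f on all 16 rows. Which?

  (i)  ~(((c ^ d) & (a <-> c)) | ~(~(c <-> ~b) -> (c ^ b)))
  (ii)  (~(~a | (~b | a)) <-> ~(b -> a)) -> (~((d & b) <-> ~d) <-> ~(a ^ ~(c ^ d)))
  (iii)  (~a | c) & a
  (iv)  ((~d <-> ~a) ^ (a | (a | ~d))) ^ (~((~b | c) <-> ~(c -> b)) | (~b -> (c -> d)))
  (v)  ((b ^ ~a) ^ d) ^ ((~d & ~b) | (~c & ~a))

(i) fails at (0,0,1,0): the formula yields 1, f is 0.
(ii) fails at (0,0,1,0): the formula yields 1, f is 0.
(iv) fails at (0,0,0,0): the formula yields 1, f is 0.
(v) fails at (0,0,0,1): the formula yields 1, f is 0.
(iii) is the remaining candidate, and it agrees with f on all 16 inputs.

iii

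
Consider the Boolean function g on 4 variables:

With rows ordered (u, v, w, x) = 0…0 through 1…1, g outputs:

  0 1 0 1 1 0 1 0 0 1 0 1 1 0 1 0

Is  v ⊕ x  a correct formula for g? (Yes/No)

Evaluate v ⊕ x on each row and compare to g:
  u=0, v=0, w=0, x=0: formula gives 0, g = 0 ✓
  u=0, v=0, w=0, x=1: formula gives 1, g = 1 ✓
  u=0, v=0, w=1, x=0: formula gives 0, g = 0 ✓
  u=0, v=0, w=1, x=1: formula gives 1, g = 1 ✓
  … (the remaining 12 rows also agree.)
All 16 rows match — the expression computes g exactly.

Yes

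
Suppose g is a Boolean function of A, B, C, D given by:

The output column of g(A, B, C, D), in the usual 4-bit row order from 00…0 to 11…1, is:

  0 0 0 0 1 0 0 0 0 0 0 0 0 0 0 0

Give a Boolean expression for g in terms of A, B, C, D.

g is 1 on exactly one input, (0,1,0,0), whose minterm is ¬A·B·¬C·¬D. So g is just that conjunction.

g(A, B, C, D) = ((A' · B) · C') · D'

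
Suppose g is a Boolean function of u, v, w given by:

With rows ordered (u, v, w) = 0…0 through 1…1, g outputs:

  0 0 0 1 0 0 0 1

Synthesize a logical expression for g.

g(u, v, w) = ((¬u ∧ v) ∧ w) ∨ ((u ∧ v) ∧ w)

The 1-rows are (0,1,1), (1,1,1). Each contributes one minterm — ¬u·v·w; u·v·w — and their disjunction is a sum-of-products form of g.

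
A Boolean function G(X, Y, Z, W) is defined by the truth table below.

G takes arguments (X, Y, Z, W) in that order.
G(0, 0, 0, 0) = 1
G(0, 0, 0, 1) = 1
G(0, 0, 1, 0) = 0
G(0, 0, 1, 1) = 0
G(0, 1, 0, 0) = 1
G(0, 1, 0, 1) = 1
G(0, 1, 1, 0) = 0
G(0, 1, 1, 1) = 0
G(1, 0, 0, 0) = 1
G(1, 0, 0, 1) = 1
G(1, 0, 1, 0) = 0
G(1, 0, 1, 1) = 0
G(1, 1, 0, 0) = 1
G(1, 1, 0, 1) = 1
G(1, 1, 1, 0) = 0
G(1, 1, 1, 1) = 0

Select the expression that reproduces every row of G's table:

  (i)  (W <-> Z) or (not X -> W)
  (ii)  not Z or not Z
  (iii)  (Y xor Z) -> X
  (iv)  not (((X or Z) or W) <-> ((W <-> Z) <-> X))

(i): at (0,0,1,1) it gives 1, but G = 0 — eliminated.
(iii): at (0,1,0,0) it gives 0, but G = 1 — eliminated.
(iv): at (0,0,0,0) it gives 0, but G = 1 — eliminated.
Only (ii) survives; checking it on all 16 rows confirms it matches G.

ii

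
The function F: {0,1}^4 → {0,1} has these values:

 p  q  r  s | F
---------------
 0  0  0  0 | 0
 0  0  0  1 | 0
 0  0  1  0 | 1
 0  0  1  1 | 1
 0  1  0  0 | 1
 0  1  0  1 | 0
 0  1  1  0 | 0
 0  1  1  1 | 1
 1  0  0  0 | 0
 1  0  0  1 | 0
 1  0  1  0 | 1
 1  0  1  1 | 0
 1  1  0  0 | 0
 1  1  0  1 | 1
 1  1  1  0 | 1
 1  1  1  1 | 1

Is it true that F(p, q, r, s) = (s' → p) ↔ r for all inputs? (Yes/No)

No

Check the formula against F row by row:
  p=0, q=0, r=0, s=0: formula gives 1, but F = 0 ✗
A single disagreement suffices: at (0,0,0,0) they differ, so the formula does not compute F.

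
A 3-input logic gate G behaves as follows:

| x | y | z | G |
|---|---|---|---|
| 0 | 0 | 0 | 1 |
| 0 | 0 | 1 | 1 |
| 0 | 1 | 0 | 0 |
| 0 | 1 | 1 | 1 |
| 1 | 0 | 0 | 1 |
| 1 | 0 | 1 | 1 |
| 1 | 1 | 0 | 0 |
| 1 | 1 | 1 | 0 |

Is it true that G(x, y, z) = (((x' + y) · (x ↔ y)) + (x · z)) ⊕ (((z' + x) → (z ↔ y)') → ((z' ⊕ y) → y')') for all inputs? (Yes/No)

Evaluate (((x' + y) · (x ↔ y)) + (x · z)) ⊕ (((z' + x) → (z ↔ y)') → ((z' ⊕ y) → y')') on each row and compare to G:
  x=0, y=0, z=0: formula gives 0, but G = 1 ✗
Row (0,0,0) is a counterexample, so the formula is not equivalent to G.

No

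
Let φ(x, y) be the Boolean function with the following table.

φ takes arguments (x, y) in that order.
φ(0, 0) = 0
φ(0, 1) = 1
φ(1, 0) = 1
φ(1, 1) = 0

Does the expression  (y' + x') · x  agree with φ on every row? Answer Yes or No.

Check the formula against φ row by row:
  x=0, y=0: formula gives 0, φ = 0 ✓
  x=0, y=1: formula gives 0, but φ = 1 ✗
Since they disagree at (0,1), the expression is not a correct formula for φ.

No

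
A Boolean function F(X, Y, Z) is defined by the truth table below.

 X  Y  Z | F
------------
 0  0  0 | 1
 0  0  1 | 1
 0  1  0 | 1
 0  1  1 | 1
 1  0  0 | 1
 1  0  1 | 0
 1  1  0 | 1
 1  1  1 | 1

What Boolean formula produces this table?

Only row (1,0,1) gives 0. So F is 1 everywhere except there — the complement of the minterm X·¬Y·Z.

F(X, Y, Z) = not ((X and not Y) and Z)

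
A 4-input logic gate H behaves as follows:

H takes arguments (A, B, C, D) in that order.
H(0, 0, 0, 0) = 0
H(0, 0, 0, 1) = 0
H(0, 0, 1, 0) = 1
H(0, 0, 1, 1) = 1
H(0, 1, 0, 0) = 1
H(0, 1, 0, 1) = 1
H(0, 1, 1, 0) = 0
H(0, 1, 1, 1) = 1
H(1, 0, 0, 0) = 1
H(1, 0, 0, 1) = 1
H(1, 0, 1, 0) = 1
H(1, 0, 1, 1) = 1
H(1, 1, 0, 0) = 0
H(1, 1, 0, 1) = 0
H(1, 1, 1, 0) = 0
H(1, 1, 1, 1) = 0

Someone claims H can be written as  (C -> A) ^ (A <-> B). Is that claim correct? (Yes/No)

Test each input against both H and the formula:
  A=0, B=0, C=0, D=0: formula gives 0, H = 0 ✓
  A=0, B=0, C=0, D=1: formula gives 0, H = 0 ✓
  A=0, B=0, C=1, D=0: formula gives 1, H = 1 ✓
  A=0, B=0, C=1, D=1: formula gives 1, H = 1 ✓
  …
  A=0, B=1, C=1, D=1: formula gives 0, but H = 1 ✗
Row (0,1,1,1) is a counterexample, so the formula is not equivalent to H.

No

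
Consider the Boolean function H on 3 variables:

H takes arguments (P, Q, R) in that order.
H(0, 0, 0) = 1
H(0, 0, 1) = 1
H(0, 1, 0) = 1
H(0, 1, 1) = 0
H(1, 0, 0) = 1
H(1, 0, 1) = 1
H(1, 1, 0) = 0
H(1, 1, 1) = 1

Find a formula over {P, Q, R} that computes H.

H(P, Q, R) = ¬(((¬P ∧ Q) ∧ R) ∨ ((P ∧ Q) ∧ ¬R))

H is 0 on only 2 rows — (0,1,1), (1,1,0). Writing each as a minterm (¬P·Q·R, P·Q·¬R) and OR-ing them characterizes exactly where H=0, so H is the negation of that disjunction.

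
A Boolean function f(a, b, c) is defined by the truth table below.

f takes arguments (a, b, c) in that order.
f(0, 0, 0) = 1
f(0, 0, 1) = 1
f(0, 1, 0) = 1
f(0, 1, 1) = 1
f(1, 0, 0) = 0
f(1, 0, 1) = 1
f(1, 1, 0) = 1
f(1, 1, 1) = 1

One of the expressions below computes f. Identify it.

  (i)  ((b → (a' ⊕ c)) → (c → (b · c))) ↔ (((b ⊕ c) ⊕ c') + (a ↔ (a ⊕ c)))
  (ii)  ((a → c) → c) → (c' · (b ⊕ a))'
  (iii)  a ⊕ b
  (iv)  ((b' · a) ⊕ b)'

ii

(i): at (0,0,1) it gives 0, but f = 1 — eliminated.
(iii): at (0,0,0) it gives 0, but f = 1 — eliminated.
(iv): at (0,1,0) it gives 0, but f = 1 — eliminated.
(ii) is the remaining candidate, and it agrees with f on all 8 inputs.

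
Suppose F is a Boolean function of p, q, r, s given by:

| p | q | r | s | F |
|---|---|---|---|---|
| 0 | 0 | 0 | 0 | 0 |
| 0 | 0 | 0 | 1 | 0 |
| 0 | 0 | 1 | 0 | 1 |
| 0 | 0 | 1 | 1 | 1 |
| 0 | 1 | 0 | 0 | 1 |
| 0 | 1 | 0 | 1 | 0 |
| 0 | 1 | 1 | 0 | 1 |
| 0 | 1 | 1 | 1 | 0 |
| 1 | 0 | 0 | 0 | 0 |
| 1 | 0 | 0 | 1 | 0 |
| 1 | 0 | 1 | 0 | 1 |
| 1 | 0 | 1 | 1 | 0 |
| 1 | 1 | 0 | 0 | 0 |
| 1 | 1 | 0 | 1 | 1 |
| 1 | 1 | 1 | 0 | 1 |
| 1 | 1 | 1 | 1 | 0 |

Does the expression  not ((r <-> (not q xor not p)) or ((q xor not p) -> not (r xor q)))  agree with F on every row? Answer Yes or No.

No

Evaluate not ((r <-> (not q xor not p)) or ((q xor not p) -> not (r xor q))) on each row and compare to F:
  p=0, q=0, r=0, s=0: formula gives 0, F = 0 ✓
  p=0, q=0, r=0, s=1: formula gives 0, F = 0 ✓
  p=0, q=0, r=1, s=0: formula gives 1, F = 1 ✓
  p=0, q=0, r=1, s=1: formula gives 1, F = 1 ✓
  p=0, q=1, r=0, s=0: formula gives 0, but F = 1 ✗
A single disagreement suffices: at (0,1,0,0) they differ, so the formula does not compute F.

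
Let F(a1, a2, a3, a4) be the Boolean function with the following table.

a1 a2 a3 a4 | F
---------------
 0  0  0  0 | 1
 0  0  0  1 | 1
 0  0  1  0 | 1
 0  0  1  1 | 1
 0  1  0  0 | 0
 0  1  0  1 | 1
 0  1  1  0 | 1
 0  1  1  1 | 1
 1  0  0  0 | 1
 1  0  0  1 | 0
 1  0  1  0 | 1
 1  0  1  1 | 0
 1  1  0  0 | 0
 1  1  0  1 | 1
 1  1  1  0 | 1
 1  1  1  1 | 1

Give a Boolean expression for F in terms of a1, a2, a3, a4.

F(a1, a2, a3, a4) = ¬((((((¬a1 ∧ a2) ∧ ¬a3) ∧ ¬a4) ∨ (((a1 ∧ ¬a2) ∧ ¬a3) ∧ a4)) ∨ (((a1 ∧ ¬a2) ∧ a3) ∧ a4)) ∨ (((a1 ∧ a2) ∧ ¬a3) ∧ ¬a4))

The 0-rows are (0,1,0,0), (1,0,0,1), (1,0,1,1), (1,1,0,0). Take each as a conjunction (¬a1·a2·¬a3·¬a4, a1·¬a2·¬a3·a4, a1·¬a2·a3·a4, a1·a2·¬a3·¬a4), form their disjunction, and complement — that gives a formula that is 1 everywhere F is.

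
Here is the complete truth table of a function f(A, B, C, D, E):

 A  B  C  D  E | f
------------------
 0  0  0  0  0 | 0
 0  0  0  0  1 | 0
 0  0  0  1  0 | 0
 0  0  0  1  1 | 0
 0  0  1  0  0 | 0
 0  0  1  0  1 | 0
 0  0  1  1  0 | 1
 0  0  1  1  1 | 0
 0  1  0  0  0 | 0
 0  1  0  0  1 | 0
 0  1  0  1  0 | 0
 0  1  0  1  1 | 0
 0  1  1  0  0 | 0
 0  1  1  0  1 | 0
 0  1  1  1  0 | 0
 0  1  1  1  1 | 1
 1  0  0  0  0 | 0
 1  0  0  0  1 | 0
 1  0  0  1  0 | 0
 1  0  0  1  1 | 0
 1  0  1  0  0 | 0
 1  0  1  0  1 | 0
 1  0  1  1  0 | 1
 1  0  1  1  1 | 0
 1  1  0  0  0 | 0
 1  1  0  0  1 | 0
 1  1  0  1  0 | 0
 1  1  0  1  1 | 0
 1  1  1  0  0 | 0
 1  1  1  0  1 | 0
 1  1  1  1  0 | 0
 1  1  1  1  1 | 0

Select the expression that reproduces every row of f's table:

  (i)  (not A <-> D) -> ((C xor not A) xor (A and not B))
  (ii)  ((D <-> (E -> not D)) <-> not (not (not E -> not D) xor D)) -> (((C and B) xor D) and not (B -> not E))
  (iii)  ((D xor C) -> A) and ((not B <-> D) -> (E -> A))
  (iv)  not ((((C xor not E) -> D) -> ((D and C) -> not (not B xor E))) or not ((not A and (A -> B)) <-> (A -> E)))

(i) fails at (0,0,0,0,0): the formula yields 1, f is 0.
(ii) fails at (0,0,0,0,0): the formula yields 1, f is 0.
(iii) fails at (0,0,0,0,0): the formula yields 1, f is 0.
That leaves (iv). Evaluating it on every row reproduces the table of f exactly.

iv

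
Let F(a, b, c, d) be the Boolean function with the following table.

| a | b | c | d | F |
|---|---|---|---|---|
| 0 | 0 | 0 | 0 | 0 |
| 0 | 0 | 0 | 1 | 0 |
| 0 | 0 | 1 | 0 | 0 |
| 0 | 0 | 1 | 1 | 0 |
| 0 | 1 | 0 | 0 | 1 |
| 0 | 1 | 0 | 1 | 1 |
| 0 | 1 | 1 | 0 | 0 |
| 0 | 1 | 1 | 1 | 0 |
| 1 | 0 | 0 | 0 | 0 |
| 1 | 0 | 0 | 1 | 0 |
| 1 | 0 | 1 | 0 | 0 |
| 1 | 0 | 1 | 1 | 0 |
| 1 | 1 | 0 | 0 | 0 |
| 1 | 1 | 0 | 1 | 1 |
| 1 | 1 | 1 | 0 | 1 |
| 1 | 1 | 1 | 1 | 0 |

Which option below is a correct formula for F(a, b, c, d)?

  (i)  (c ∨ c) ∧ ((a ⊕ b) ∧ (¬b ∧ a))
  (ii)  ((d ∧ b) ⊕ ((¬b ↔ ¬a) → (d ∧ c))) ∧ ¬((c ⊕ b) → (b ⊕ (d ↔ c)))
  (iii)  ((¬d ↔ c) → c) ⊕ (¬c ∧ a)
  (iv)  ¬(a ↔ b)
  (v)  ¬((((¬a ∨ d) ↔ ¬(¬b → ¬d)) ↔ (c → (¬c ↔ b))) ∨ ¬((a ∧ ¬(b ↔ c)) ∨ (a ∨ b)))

(i) disagrees with F on (0,1,0,0) (formula → 0, table → 1); rule it out.
(ii) disagrees with F on (0,1,0,1) (formula → 0, table → 1); rule it out.
(iii) disagrees with F on (0,0,0,0) (formula → 1, table → 0); rule it out.
(iv) disagrees with F on (0,1,1,0) (formula → 1, table → 0); rule it out.
That leaves (v). Evaluating it on every row reproduces the table of F exactly.

v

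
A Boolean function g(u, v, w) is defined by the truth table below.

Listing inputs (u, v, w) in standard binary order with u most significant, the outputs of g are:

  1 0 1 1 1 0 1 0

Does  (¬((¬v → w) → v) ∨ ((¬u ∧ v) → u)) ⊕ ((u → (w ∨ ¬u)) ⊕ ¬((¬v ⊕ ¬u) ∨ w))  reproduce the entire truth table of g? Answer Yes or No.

No

Check the formula against g row by row:
  u=0, v=0, w=0: formula gives 1, g = 1 ✓
  u=0, v=0, w=1: formula gives 0, g = 0 ✓
  u=0, v=1, w=0: formula gives 1, g = 1 ✓
  u=0, v=1, w=1: formula gives 1, g = 1 ✓
  u=1, v=0, w=0: formula gives 1, g = 1 ✓
  …
  u=1, v=1, w=0: formula gives 0, but g = 1 ✗
Since they disagree at (1,1,0), the expression is not a correct formula for g.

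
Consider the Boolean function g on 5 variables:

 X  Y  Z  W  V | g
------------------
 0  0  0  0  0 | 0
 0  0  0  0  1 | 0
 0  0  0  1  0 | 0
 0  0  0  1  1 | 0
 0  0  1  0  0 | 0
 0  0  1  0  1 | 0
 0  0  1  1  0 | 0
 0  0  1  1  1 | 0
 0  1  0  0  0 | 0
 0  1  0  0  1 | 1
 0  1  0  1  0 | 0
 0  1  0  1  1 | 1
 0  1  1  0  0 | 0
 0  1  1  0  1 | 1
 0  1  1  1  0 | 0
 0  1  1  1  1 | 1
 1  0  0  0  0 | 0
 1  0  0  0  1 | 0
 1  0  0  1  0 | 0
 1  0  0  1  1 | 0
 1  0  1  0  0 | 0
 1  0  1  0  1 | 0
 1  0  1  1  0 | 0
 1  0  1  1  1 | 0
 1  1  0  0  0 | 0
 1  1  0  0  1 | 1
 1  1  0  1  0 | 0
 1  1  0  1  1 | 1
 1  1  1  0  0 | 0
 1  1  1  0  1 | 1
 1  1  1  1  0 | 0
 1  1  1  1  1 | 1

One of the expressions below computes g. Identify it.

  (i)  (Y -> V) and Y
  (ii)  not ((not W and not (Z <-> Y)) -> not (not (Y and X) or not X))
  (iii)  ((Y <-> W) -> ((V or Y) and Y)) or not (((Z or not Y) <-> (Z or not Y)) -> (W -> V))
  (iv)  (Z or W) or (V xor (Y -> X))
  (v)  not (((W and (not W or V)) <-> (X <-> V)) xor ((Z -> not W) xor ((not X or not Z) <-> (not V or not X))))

(ii) disagrees with g on (0,0,1,0,0) (formula → 1, table → 0); rule it out.
(iii) disagrees with g on (0,0,0,1,0) (formula → 1, table → 0); rule it out.
(iv) disagrees with g on (0,0,0,0,0) (formula → 1, table → 0); rule it out.
(v) disagrees with g on (0,0,0,0,0) (formula → 1, table → 0); rule it out.
Only (i) survives; checking it on all 32 rows confirms it matches g.

i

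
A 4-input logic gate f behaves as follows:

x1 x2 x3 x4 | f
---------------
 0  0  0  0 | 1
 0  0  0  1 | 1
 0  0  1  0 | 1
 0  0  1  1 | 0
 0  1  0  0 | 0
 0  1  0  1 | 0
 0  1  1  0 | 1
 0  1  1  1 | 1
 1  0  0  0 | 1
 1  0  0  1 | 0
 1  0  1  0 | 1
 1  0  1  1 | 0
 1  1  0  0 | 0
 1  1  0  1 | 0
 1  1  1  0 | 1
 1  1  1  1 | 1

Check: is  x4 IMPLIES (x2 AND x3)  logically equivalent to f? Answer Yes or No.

Test each input against both f and the formula:
  x1=0, x2=0, x3=0, x4=0: formula gives 1, f = 1 ✓
  x1=0, x2=0, x3=0, x4=1: formula gives 0, but f = 1 ✗
Since they disagree at (0,0,0,1), the expression is not a correct formula for f.

No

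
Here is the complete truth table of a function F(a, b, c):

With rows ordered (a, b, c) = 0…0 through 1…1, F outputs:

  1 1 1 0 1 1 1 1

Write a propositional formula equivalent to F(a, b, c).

Only row (0,1,1) gives 0. So F is 1 everywhere except there — the complement of the minterm ¬a·b·c.

F(a, b, c) = ((a' · b) · c)'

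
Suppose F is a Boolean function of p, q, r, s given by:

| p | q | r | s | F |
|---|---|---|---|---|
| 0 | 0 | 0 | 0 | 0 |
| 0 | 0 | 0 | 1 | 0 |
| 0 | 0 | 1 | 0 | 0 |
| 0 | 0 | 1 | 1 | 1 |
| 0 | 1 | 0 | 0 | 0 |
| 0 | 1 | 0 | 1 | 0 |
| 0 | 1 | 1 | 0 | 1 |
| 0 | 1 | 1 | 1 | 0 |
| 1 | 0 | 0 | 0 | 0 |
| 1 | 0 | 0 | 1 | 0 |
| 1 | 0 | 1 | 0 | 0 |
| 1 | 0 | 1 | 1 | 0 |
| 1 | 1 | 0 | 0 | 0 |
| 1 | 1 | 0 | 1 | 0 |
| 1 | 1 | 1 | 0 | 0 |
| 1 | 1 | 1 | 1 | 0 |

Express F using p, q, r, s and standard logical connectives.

The 1-rows are (0,0,1,1), (0,1,1,0). Each contributes one minterm — ¬p·¬q·r·s; ¬p·q·r·¬s — and their disjunction is a sum-of-products form of F.

F(p, q, r, s) = (((not p and not q) and r) and s) or (((not p and q) and r) and not s)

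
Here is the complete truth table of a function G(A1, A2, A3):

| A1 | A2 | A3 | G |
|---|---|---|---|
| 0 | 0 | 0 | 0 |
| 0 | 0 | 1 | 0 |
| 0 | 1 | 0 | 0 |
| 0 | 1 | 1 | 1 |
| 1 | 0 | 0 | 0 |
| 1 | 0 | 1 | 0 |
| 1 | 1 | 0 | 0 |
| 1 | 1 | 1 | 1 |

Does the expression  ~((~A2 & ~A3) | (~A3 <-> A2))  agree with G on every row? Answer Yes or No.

Check the formula against G row by row:
  A1=0, A2=0, A3=0: formula gives 0, G = 0 ✓
  A1=0, A2=0, A3=1: formula gives 0, G = 0 ✓
  A1=0, A2=1, A3=0: formula gives 0, G = 0 ✓
  A1=0, A2=1, A3=1: formula gives 1, G = 1 ✓
  A1=1, A2=0, A3=0: formula gives 0, G = 0 ✓
  …and likewise for the remaining 3 rows.
Every row agrees, so the formula is equivalent.

Yes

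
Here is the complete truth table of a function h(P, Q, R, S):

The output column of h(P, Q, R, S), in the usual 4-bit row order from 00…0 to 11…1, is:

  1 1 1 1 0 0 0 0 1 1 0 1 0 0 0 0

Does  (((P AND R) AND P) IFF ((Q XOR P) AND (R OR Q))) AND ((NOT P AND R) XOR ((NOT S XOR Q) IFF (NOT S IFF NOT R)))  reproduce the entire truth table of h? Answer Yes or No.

Test each input against both h and the formula:
  P=0, Q=0, R=0, S=0: formula gives 1, h = 1 ✓
  P=0, Q=0, R=0, S=1: formula gives 1, h = 1 ✓
  P=0, Q=0, R=1, S=0: formula gives 1, h = 1 ✓
  P=0, Q=0, R=1, S=1: formula gives 1, h = 1 ✓
  …
  P=1, Q=0, R=1, S=1: formula gives 0, but h = 1 ✗
A single disagreement suffices: at (1,0,1,1) they differ, so the formula does not compute h.

No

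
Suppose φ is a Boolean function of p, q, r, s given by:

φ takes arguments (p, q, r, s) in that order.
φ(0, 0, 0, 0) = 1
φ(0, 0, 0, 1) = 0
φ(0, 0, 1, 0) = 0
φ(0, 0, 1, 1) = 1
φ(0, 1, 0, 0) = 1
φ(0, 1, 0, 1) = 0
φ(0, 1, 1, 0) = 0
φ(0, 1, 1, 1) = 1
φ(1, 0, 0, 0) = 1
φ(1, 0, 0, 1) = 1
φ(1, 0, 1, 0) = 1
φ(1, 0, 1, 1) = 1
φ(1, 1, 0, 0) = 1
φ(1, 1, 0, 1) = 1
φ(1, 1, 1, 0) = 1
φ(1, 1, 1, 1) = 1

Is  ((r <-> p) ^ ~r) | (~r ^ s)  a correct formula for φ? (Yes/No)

Yes

Test each input against both φ and the formula:
  p=0, q=0, r=0, s=0: formula gives 1, φ = 1 ✓
  p=0, q=0, r=0, s=1: formula gives 0, φ = 0 ✓
  p=0, q=0, r=1, s=0: formula gives 0, φ = 0 ✓
  p=0, q=0, r=1, s=1: formula gives 1, φ = 1 ✓
  … (the remaining 12 rows also agree.)
All 16 rows match — the expression computes φ exactly.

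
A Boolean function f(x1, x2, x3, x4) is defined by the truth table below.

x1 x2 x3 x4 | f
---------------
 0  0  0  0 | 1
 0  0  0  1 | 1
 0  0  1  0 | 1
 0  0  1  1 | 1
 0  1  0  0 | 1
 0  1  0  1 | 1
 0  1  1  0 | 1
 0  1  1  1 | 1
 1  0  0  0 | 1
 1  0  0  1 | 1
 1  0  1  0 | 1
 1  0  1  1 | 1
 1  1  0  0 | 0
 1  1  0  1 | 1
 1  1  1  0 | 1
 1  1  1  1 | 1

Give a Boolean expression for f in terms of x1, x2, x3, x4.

f(x1, x2, x3, x4) = ~(((x1 & x2) & ~x3) & ~x4)

f is 0 on exactly one input, (1,1,0,0), whose minterm is x1·x2·¬x3·¬x4. So f is the negation of that single conjunction.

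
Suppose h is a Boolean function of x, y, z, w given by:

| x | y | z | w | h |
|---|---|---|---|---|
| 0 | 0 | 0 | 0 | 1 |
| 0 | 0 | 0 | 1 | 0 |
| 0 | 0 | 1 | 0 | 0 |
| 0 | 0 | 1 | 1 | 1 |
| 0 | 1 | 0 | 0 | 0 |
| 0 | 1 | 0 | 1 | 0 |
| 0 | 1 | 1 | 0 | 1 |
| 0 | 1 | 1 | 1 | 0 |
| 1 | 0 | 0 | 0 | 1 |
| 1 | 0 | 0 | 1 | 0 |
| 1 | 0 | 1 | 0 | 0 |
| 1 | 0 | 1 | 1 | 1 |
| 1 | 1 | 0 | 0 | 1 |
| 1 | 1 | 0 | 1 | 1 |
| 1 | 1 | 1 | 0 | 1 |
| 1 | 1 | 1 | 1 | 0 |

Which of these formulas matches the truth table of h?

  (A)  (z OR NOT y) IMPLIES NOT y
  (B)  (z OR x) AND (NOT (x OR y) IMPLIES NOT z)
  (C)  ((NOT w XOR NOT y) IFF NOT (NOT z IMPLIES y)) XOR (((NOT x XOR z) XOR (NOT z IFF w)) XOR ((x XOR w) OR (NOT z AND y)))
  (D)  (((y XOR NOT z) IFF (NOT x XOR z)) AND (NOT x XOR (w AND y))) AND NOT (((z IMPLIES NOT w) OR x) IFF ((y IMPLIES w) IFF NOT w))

(A) disagrees with h on (0,0,0,1) (formula → 1, table → 0); rule it out.
(B) disagrees with h on (0,0,0,0) (formula → 0, table → 1); rule it out.
(D) disagrees with h on (0,0,0,0) (formula → 0, table → 1); rule it out.
Only (C) survives; checking it on all 16 rows confirms it matches h.

C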